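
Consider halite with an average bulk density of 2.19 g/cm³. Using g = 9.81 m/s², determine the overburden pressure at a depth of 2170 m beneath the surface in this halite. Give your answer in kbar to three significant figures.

0.466 kbar

halite: 2190 kg/m³ × 9.81 m/s² × 2170 m = 4.662×10^7 Pa = 0.4662 kbar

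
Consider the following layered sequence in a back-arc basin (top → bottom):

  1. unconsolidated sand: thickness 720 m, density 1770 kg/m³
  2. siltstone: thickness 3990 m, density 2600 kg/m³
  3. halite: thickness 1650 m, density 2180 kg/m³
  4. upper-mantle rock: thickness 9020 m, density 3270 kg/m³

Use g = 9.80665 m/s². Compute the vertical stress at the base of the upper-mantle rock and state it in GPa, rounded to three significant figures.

unconsolidated sand: 1770 kg/m³ × 9.80665 m/s² × 720 m = 1.250×10^7 Pa = 0.01250 GPa
siltstone: 2600 kg/m³ × 9.80665 m/s² × 3990 m = 1.017×10^8 Pa = 0.1017 GPa
halite: 2180 kg/m³ × 9.80665 m/s² × 1650 m = 3.527×10^7 Pa = 0.03527 GPa
upper-mantle rock: 3270 kg/m³ × 9.80665 m/s² × 9020 m = 2.893×10^8 Pa = 0.2893 GPa
Total = 0.01250 + 0.1017 + 0.03527 + 0.2893 = 0.43876 GPa

0.439 GPa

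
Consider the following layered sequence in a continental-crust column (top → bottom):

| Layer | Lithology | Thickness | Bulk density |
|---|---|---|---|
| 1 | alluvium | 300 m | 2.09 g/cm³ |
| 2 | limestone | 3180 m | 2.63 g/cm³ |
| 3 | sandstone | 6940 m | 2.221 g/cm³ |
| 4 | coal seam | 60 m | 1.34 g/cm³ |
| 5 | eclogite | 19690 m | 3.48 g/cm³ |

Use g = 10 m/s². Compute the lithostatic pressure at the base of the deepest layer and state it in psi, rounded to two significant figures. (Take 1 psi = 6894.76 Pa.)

alluvium: 2090 kg/m³ × 10 m/s² × 300 m = 6.270×10^6 Pa = 909.4 psi
limestone: 2630 kg/m³ × 10 m/s² × 3180 m = 8.363×10^7 Pa = 12130 psi
sandstone: 2221 kg/m³ × 10 m/s² × 6940 m = 1.541×10^8 Pa = 22356 psi
coal seam: 1340 kg/m³ × 10 m/s² × 60 m = 8.040×10^5 Pa = 116.6 psi
eclogite: 3480 kg/m³ × 10 m/s² × 19690 m = 6.852×10^8 Pa = 99382 psi
Total = 909.4 + 12130 + 22356 + 116.6 + 99382 = 1.3489×10^5 psi

130000 psi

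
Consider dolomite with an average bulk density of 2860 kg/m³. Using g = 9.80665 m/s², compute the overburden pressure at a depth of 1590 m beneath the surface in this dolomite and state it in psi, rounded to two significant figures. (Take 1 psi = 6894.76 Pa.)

dolomite: 2860 kg/m³ × 9.80665 m/s² × 1590 m = 4.459×10^7 Pa = 6468 psi

6500 psi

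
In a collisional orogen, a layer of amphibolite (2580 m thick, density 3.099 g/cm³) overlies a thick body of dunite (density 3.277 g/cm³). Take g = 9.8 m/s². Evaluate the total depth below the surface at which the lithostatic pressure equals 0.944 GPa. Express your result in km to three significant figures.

29.5 km

Pressure at base of upper layers: 3099×9.8×2580 = 7.836×10^7 Pa = 0.07836 GPa
Remaining pressure to be supplied by dunite: 9.440×10^8 − 7.836×10^7 = 8.656×10^8 Pa
Additional depth in dunite = 8.656×10^8 Pa / (3277 kg/m³ × 9.8 m/s²) = 26955 m
Total depth = 2580 m + 26955 m = 29535 m
= 29.535 km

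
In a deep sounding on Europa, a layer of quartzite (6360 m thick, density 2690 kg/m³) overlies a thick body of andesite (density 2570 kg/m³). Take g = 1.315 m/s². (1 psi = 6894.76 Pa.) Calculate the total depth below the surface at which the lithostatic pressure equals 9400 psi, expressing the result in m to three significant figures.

18900 m

Pressure at base of upper layers: 2690×1.315×6360 = 2.250×10^7 Pa = 3263 psi
Remaining pressure to be supplied by andesite: 6.481×10^7 − 2.250×10^7 = 4.231×10^7 Pa
Additional depth in andesite = 4.231×10^7 Pa / (2570 kg/m³ × 1.315 m/s²) = 12520 m
Total depth = 6360 m + 12520 m = 18880 m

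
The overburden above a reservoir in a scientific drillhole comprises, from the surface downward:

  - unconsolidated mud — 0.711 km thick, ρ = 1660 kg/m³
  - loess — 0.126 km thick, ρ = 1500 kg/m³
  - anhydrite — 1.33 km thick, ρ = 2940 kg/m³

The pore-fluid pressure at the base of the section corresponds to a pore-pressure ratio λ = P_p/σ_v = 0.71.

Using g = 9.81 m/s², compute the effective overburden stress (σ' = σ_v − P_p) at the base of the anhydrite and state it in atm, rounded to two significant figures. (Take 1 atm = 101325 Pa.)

Overburden (lithostatic) stress σ_v:
unconsolidated mud: 1660 kg/m³ × 9.81 m/s² × 711 m = 1.158×10^7 Pa = 11.58 MPa
loess: 1500 kg/m³ × 9.81 m/s² × 126 m = 1.854×10^6 Pa = 1.854 MPa
anhydrite: 2940 kg/m³ × 9.81 m/s² × 1330 m = 3.836×10^7 Pa = 38.36 MPa
Total = 11.58 + 1.854 + 38.36 = 51.792 MPa
Pore pressure P_p = λ·σ_v = 0.71 × 51.79 MPa = 36.77 MPa
Effective stress σ' = σ_v − P_p = 51.79 − 36.77 = 15.020 MPa = 148.23 atm

150 atm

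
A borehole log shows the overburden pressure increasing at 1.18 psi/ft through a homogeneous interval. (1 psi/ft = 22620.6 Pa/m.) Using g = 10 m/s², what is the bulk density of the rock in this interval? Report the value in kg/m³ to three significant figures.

2670 kg/m³

ρ = (dP/dz)/g = 1.18 psi/ft / 10 m/s² = 26692 Pa/m / 10 m/s² = 2669.2 kg/m³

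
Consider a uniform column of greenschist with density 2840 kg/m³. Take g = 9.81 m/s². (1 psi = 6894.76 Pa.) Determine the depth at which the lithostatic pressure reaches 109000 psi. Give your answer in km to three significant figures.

27.0 km

h = P/(ρg) = 109000 psi / (2840 kg/m³ × 9.81 m/s²) = 7.515×10^8 Pa / 27860 Pa/m = 26975 m
= 26.975 km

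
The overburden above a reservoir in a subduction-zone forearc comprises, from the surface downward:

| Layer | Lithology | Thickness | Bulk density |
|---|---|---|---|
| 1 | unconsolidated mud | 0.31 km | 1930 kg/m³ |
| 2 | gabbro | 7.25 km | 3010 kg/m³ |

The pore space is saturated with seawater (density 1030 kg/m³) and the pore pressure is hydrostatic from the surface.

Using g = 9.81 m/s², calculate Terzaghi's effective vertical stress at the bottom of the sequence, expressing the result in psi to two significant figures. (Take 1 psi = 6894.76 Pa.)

Overburden (lithostatic) stress σ_v:
unconsolidated mud: 1930 kg/m³ × 9.81 m/s² × 310 m = 5.869×10^6 Pa = 5.869 MPa
gabbro: 3010 kg/m³ × 9.81 m/s² × 7250 m = 2.141×10^8 Pa = 214.1 MPa
Total = 5.869 + 214.1 = 219.95 MPa
Pore pressure P_p = 1030 kg/m³ × 9.81 m/s² × 7560 m = 7.639×10^7 Pa = 76.39 MPa
Effective stress σ' = σ_v − P_p = 219.9 − 76.39 = 143.56 MPa = 20822 psi

21000 psi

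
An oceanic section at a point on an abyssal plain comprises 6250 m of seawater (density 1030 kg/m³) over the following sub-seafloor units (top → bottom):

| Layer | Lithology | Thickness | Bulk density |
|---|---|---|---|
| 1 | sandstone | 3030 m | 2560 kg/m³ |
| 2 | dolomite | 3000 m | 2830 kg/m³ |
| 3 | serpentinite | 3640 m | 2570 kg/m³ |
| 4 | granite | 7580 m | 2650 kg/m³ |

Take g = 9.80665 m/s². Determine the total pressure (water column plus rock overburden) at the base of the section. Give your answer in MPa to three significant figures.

seawater: 1030 kg/m³ × 9.80665 m/s² × 6250 m = 6.313×10^7 Pa = 63.13 MPa
sandstone: 2560 kg/m³ × 9.80665 m/s² × 3030 m = 7.607×10^7 Pa = 76.07 MPa
dolomite: 2830 kg/m³ × 9.80665 m/s² × 3000 m = 8.326×10^7 Pa = 83.26 MPa
serpentinite: 2570 kg/m³ × 9.80665 m/s² × 3640 m = 9.174×10^7 Pa = 91.74 MPa
granite: 2650 kg/m³ × 9.80665 m/s² × 7580 m = 1.970×10^8 Pa = 197.0 MPa
Total = 63.13 + 76.07 + 83.26 + 91.74 + 197.0 = 511.18 MPa

511 MPa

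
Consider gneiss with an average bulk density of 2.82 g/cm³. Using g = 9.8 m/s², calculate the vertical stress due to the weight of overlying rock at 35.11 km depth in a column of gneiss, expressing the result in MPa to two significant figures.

970 MPa

gneiss: 2820 kg/m³ × 9.8 m/s² × 35110 m = 9.703×10^8 Pa = 970.3 MPa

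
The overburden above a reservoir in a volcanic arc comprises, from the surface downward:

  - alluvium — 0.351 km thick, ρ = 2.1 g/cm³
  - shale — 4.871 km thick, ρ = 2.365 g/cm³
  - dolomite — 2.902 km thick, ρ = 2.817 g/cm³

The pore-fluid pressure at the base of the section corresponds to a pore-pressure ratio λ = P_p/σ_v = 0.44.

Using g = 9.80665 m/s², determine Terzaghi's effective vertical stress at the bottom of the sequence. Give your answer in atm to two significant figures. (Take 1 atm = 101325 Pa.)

1100 atm

Overburden (lithostatic) stress σ_v:
alluvium: 2100 kg/m³ × 9.80665 m/s² × 351 m = 7.228×10^6 Pa = 7.228 MPa
shale: 2365 kg/m³ × 9.80665 m/s² × 4871 m = 1.130×10^8 Pa = 113.0 MPa
dolomite: 2817 kg/m³ × 9.80665 m/s² × 2902 m = 8.017×10^7 Pa = 80.17 MPa
Total = 7.228 + 113.0 + 80.17 = 200.37 MPa
Pore pressure P_p = λ·σ_v = 0.44 × 200.4 MPa = 88.16 MPa
Effective stress σ' = σ_v − P_p = 200.4 − 88.16 = 112.21 MPa = 1107.4 atm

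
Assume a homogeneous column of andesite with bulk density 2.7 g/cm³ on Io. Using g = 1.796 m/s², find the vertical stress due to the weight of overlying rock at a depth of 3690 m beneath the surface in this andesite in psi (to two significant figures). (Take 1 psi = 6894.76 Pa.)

andesite: 2700 kg/m³ × 1.796 m/s² × 3690 m = 1.789×10^7 Pa = 2595 psi

2600 psi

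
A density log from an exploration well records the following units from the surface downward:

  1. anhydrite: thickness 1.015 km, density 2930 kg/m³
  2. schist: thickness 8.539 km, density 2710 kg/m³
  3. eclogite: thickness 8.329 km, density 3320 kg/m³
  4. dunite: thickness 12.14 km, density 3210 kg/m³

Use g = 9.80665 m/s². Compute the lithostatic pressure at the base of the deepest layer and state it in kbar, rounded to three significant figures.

9.09 kbar

anhydrite: 2930 kg/m³ × 9.80665 m/s² × 1015 m = 2.916×10^7 Pa = 0.2916 kbar
schist: 2710 kg/m³ × 9.80665 m/s² × 8539 m = 2.269×10^8 Pa = 2.269 kbar
eclogite: 3320 kg/m³ × 9.80665 m/s² × 8329 m = 2.712×10^8 Pa = 2.712 kbar
dunite: 3210 kg/m³ × 9.80665 m/s² × 12140 m = 3.822×10^8 Pa = 3.822 kbar
Total = 0.2916 + 2.269 + 2.712 + 3.822 = 9.0943 kbar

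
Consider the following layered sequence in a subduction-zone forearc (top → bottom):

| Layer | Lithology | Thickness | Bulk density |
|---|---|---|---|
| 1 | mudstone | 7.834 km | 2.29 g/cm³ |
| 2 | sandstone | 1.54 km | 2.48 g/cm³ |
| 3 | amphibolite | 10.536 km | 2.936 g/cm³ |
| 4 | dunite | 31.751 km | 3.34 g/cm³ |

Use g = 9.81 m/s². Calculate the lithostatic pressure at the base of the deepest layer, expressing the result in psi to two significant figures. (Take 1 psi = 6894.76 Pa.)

mudstone: 2290 kg/m³ × 9.81 m/s² × 7834 m = 1.760×10^8 Pa = 25525 psi
sandstone: 2480 kg/m³ × 9.81 m/s² × 1540 m = 3.747×10^7 Pa = 5434 psi
amphibolite: 2936 kg/m³ × 9.81 m/s² × 10536 m = 3.035×10^8 Pa = 44013 psi
dunite: 3340 kg/m³ × 9.81 m/s² × 31751 m = 1.040×10^9 Pa = 1.509×10^5 psi
Total = 25525 + 5434 + 44013 + 1.509×10^5 = 2.2586×10^5 psi

230000 psi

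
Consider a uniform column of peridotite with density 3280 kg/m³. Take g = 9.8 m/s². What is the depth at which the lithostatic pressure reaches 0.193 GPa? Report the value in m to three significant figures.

6000 m

h = P/(ρg) = 0.193 GPa / (3280 kg/m³ × 9.8 m/s²) = 1.930×10^8 Pa / 32144 Pa/m = 6004.2 m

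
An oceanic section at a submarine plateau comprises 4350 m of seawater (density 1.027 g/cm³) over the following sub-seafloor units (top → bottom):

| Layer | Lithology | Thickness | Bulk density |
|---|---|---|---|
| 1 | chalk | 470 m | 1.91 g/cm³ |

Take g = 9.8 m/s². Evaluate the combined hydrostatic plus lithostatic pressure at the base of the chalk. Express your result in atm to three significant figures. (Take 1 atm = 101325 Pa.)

seawater: 1027 kg/m³ × 9.8 m/s² × 4350 m = 4.378×10^7 Pa = 432.1 atm
chalk: 1910 kg/m³ × 9.8 m/s² × 470 m = 8.797×10^6 Pa = 86.82 atm
Total = 432.1 + 86.82 = 518.91 atm

519 atm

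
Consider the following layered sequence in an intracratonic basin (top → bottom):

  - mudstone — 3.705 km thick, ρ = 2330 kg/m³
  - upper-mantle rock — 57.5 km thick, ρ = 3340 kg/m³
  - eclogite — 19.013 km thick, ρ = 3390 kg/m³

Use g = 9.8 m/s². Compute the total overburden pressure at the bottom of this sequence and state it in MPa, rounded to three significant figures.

mudstone: 2330 kg/m³ × 9.8 m/s² × 3705 m = 8.460×10^7 Pa = 84.60 MPa
upper-mantle rock: 3340 kg/m³ × 9.8 m/s² × 57500 m = 1.882×10^9 Pa = 1882 MPa
eclogite: 3390 kg/m³ × 9.8 m/s² × 19013 m = 6.316×10^8 Pa = 631.6 MPa
Total = 84.60 + 1882 + 631.6 = 2598.3 MPa

2600 MPa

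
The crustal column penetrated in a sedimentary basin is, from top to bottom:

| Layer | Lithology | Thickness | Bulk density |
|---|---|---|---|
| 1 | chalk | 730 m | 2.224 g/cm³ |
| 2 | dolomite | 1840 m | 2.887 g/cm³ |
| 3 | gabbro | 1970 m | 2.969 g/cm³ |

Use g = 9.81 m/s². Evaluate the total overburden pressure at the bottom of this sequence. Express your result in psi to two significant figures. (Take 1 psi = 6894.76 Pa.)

chalk: 2224 kg/m³ × 9.81 m/s² × 730 m = 1.593×10^7 Pa = 2310 psi
dolomite: 2887 kg/m³ × 9.81 m/s² × 1840 m = 5.211×10^7 Pa = 7558 psi
gabbro: 2969 kg/m³ × 9.81 m/s² × 1970 m = 5.738×10^7 Pa = 8322 psi
Total = 2310 + 7558 + 8322 = 18190 psi

18000 psi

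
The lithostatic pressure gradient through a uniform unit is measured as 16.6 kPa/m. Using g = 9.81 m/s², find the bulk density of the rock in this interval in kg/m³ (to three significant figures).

ρ = (dP/dz)/g = 16.6 kPa/m / 9.81 m/s² = 16600 Pa/m / 9.81 m/s² = 1692.2 kg/m³

1690 kg/m³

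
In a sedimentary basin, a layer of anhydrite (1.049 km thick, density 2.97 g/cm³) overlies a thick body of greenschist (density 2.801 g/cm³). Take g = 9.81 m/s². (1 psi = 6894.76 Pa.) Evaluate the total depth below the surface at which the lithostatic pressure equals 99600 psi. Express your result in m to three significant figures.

24900 m

Pressure at base of upper layers: 2970×9.81×1049 = 3.056×10^7 Pa = 4433 psi
Remaining pressure to be supplied by greenschist: 6.867×10^8 − 3.056×10^7 = 6.562×10^8 Pa
Additional depth in greenschist = 6.562×10^8 Pa / (2801 kg/m³ × 9.81 m/s²) = 23879 m
Total depth = 1049 m + 23879 m = 24928 m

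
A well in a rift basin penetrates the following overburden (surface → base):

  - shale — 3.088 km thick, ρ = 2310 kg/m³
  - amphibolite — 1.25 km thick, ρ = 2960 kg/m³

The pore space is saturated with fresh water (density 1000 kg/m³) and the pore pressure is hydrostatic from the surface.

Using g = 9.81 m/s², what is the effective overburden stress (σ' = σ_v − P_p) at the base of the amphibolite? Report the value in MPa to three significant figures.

Overburden (lithostatic) stress σ_v:
shale: 2310 kg/m³ × 9.81 m/s² × 3088 m = 6.998×10^7 Pa = 69.98 MPa
amphibolite: 2960 kg/m³ × 9.81 m/s² × 1250 m = 3.630×10^7 Pa = 36.30 MPa
Total = 69.98 + 36.30 = 106.27 MPa
Pore pressure P_p = 1000 kg/m³ × 9.81 m/s² × 4338 m = 4.256×10^7 Pa = 42.56 MPa
Effective stress σ' = σ_v − P_p = 106.3 − 42.56 = 63.719 MPa

63.7 MPa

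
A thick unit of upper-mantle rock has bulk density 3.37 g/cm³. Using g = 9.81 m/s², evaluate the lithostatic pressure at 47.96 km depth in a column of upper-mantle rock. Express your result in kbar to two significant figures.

upper-mantle rock: 3370 kg/m³ × 9.81 m/s² × 47960 m = 1.586×10^9 Pa = 15.86 kbar

16 kbar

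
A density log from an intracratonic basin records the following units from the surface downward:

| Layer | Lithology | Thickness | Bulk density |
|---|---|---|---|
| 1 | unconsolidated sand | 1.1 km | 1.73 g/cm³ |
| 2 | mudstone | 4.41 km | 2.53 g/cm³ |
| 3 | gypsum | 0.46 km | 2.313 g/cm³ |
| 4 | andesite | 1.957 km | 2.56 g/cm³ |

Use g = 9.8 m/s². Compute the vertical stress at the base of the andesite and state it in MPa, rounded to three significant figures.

188 MPa

unconsolidated sand: 1730 kg/m³ × 9.8 m/s² × 1100 m = 1.865×10^7 Pa = 18.65 MPa
mudstone: 2530 kg/m³ × 9.8 m/s² × 4410 m = 1.093×10^8 Pa = 109.3 MPa
gypsum: 2313 kg/m³ × 9.8 m/s² × 460 m = 1.043×10^7 Pa = 10.43 MPa
andesite: 2560 kg/m³ × 9.8 m/s² × 1957 m = 4.910×10^7 Pa = 49.10 MPa
Total = 18.65 + 109.3 + 10.43 + 49.10 = 187.52 MPa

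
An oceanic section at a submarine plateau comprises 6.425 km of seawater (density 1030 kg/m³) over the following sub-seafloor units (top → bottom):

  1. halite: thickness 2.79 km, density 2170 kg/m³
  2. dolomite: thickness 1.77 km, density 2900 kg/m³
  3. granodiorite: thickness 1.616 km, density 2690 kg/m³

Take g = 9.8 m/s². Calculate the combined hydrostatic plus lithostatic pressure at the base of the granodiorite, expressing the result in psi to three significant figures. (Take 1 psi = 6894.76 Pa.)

seawater: 1030 kg/m³ × 9.8 m/s² × 6425 m = 6.485×10^7 Pa = 9406 psi
halite: 2170 kg/m³ × 9.8 m/s² × 2790 m = 5.933×10^7 Pa = 8605 psi
dolomite: 2900 kg/m³ × 9.8 m/s² × 1770 m = 5.030×10^7 Pa = 7296 psi
granodiorite: 2690 kg/m³ × 9.8 m/s² × 1616 m = 4.260×10^7 Pa = 6179 psi
Total = 9406 + 8605 + 7296 + 6179 = 31486 psi

31500 psi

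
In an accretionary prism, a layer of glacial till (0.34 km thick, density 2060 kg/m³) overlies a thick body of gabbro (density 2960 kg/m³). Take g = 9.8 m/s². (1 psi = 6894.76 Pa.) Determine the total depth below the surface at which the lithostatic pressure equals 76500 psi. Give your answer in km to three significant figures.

Pressure at base of upper layers: 2060×9.8×340 = 6.864×10^6 Pa = 995.5 psi
Remaining pressure to be supplied by gabbro: 5.274×10^8 − 6.864×10^6 = 5.206×10^8 Pa
Additional depth in gabbro = 5.206×10^8 Pa / (2960 kg/m³ × 9.8 m/s²) = 17946 m
Total depth = 340 m + 17946 m = 18286 m
= 18.286 km

18.3 km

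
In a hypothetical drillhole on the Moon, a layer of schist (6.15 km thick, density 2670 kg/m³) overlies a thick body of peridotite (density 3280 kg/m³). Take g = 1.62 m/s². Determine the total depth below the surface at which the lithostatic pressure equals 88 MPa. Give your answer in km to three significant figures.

Pressure at base of upper layers: 2670×1.62×6150 = 2.660×10^7 Pa = 26.60 MPa
Remaining pressure to be supplied by peridotite: 8.800×10^7 − 2.660×10^7 = 6.140×10^7 Pa
Additional depth in peridotite = 6.140×10^7 Pa / (3280 kg/m³ × 1.62 m/s²) = 11555 m
Total depth = 6150 m + 11555 m = 17705 m
= 17.705 km

17.7 km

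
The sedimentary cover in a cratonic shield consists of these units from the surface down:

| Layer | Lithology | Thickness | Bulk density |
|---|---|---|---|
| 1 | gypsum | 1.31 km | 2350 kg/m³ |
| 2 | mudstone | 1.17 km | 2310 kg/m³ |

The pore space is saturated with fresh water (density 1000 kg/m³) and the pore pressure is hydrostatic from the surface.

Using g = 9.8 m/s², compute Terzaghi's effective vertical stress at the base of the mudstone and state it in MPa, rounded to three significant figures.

Overburden (lithostatic) stress σ_v:
gypsum: 2350 kg/m³ × 9.8 m/s² × 1310 m = 3.017×10^7 Pa = 30.17 MPa
mudstone: 2310 kg/m³ × 9.8 m/s² × 1170 m = 2.649×10^7 Pa = 26.49 MPa
Total = 30.17 + 26.49 = 56.656 MPa
Pore pressure P_p = 1000 kg/m³ × 9.8 m/s² × 2480 m = 2.430×10^7 Pa = 24.30 MPa
Effective stress σ' = σ_v − P_p = 56.66 − 24.30 = 32.352 MPa

32.4 MPa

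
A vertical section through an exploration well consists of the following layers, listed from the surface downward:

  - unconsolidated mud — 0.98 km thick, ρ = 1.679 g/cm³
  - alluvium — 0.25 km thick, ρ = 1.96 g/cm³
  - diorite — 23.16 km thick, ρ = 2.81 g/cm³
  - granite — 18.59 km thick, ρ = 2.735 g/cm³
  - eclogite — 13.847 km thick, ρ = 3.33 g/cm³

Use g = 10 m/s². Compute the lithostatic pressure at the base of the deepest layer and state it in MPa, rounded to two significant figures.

1600 MPa

unconsolidated mud: 1679 kg/m³ × 10 m/s² × 980 m = 1.645×10^7 Pa = 16.45 MPa
alluvium: 1960 kg/m³ × 10 m/s² × 250 m = 4.900×10^6 Pa = 4.900 MPa
diorite: 2810 kg/m³ × 10 m/s² × 23160 m = 6.508×10^8 Pa = 650.8 MPa
granite: 2735 kg/m³ × 10 m/s² × 18590 m = 5.084×10^8 Pa = 508.4 MPa
eclogite: 3330 kg/m³ × 10 m/s² × 13847 m = 4.611×10^8 Pa = 461.1 MPa
Total = 16.45 + 4.900 + 650.8 + 508.4 + 461.1 = 1641.7 MPa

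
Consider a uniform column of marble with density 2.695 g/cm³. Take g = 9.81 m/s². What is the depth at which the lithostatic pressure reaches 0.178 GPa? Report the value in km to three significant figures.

h = P/(ρg) = 0.178 GPa / (2695 kg/m³ × 9.81 m/s²) = 1.780×10^8 Pa / 26438 Pa/m = 6732.7 m
= 6.7327 km

6.73 km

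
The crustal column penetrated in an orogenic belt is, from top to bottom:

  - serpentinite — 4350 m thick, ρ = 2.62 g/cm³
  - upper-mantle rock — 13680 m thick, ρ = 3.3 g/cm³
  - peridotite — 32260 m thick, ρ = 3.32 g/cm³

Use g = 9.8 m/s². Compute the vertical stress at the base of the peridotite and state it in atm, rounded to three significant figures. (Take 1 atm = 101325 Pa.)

serpentinite: 2620 kg/m³ × 9.8 m/s² × 4350 m = 1.117×10^8 Pa = 1102 atm
upper-mantle rock: 3300 kg/m³ × 9.8 m/s² × 13680 m = 4.424×10^8 Pa = 4366 atm
peridotite: 3320 kg/m³ × 9.8 m/s² × 32260 m = 1.050×10^9 Pa = 10359 atm
Total = 1102 + 4366 + 10359 = 15827 atm

15800 atm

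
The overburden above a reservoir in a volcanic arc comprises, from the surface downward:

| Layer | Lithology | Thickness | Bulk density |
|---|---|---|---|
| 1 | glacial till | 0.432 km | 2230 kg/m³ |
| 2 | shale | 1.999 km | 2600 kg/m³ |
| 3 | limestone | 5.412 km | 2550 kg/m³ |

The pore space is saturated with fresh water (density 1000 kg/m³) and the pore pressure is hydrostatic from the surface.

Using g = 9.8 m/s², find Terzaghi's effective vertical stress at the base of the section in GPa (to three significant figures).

Overburden (lithostatic) stress σ_v:
glacial till: 2230 kg/m³ × 9.8 m/s² × 432 m = 9.441×10^6 Pa = 9.441 MPa
shale: 2600 kg/m³ × 9.8 m/s² × 1999 m = 5.093×10^7 Pa = 50.93 MPa
limestone: 2550 kg/m³ × 9.8 m/s² × 5412 m = 1.352×10^8 Pa = 135.2 MPa
Total = 9.441 + 50.93 + 135.2 = 195.62 MPa
Pore pressure P_p = 1000 kg/m³ × 9.8 m/s² × 7843 m = 7.686×10^7 Pa = 76.86 MPa
Effective stress σ' = σ_v − P_p = 195.6 − 76.86 = 118.76 MPa = 0.11876 GPa

0.119 GPa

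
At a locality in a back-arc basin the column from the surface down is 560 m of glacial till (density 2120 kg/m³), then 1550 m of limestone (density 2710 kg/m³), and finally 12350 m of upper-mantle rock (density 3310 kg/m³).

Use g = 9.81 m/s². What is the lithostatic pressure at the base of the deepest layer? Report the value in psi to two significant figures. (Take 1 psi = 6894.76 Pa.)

glacial till: 2120 kg/m³ × 9.81 m/s² × 560 m = 1.165×10^7 Pa = 1689 psi
limestone: 2710 kg/m³ × 9.81 m/s² × 1550 m = 4.121×10^7 Pa = 5977 psi
upper-mantle rock: 3310 kg/m³ × 9.81 m/s² × 12350 m = 4.010×10^8 Pa = 58163 psi
Total = 1689 + 5977 + 58163 = 65828 psi

66000 psi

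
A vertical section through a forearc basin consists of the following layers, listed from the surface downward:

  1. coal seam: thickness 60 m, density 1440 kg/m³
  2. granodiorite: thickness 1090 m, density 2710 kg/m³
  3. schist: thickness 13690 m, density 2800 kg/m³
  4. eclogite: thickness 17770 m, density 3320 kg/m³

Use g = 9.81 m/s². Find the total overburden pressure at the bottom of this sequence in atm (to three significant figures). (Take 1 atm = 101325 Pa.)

coal seam: 1440 kg/m³ × 9.81 m/s² × 60 m = 8.476×10^5 Pa = 8.365 atm
granodiorite: 2710 kg/m³ × 9.81 m/s² × 1090 m = 2.898×10^7 Pa = 286.0 atm
schist: 2800 kg/m³ × 9.81 m/s² × 13690 m = 3.760×10^8 Pa = 3711 atm
eclogite: 3320 kg/m³ × 9.81 m/s² × 17770 m = 5.788×10^8 Pa = 5712 atm
Total = 8.365 + 286.0 + 3711 + 5712 = 9717.4 atm

9720 atm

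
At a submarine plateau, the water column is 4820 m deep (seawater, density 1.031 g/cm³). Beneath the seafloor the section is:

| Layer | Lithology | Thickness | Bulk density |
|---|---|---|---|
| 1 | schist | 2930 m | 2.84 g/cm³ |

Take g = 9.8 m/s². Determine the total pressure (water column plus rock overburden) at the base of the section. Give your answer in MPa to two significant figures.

130 MPa

seawater: 1031 kg/m³ × 9.8 m/s² × 4820 m = 4.870×10^7 Pa = 48.70 MPa
schist: 2840 kg/m³ × 9.8 m/s² × 2930 m = 8.155×10^7 Pa = 81.55 MPa
Total = 48.70 + 81.55 = 130.25 MPa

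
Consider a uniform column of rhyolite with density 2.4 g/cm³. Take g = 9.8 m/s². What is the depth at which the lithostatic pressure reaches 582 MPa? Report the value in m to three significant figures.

h = P/(ρg) = 582 MPa / (2400 kg/m³ × 9.8 m/s²) = 5.820×10^8 Pa / 23520 Pa/m = 24745 m

24700 m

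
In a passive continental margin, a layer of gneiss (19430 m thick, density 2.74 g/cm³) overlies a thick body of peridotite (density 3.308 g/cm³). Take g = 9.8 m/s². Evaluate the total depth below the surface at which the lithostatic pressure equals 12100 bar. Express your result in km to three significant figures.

Pressure at base of upper layers: 2740×9.8×19430 = 5.217×10^8 Pa = 5217 bar
Remaining pressure to be supplied by peridotite: 1.210×10^9 − 5.217×10^8 = 6.883×10^8 Pa
Additional depth in peridotite = 6.883×10^8 Pa / (3308 kg/m³ × 9.8 m/s²) = 21231 m
Total depth = 19430 m + 21231 m = 40661 m
= 40.661 km

40.7 km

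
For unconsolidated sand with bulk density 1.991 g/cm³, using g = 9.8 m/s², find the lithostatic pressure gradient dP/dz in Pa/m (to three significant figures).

19500 Pa/m

dP/dz = ρg = 1991 kg/m³ × 9.8 m/s² = 19512 Pa/m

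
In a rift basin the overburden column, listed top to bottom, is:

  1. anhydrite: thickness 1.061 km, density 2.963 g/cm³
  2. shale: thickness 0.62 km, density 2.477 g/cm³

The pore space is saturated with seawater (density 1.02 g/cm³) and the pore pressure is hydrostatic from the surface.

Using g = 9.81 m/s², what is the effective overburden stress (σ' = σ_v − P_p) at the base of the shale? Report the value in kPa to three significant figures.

Overburden (lithostatic) stress σ_v:
anhydrite: 2963 kg/m³ × 9.81 m/s² × 1061 m = 3.084×10^7 Pa = 30.84 MPa
shale: 2477 kg/m³ × 9.81 m/s² × 620 m = 1.507×10^7 Pa = 15.07 MPa
Total = 30.84 + 15.07 = 45.906 MPa
Pore pressure P_p = 1020 kg/m³ × 9.81 m/s² × 1681 m = 1.682×10^7 Pa = 16.82 MPa
Effective stress σ' = σ_v − P_p = 45.91 − 16.82 = 29.085 MPa = 29085 kPa

29100 kPa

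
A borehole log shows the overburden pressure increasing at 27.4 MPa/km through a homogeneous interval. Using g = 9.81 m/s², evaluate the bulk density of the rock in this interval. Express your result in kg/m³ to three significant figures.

2790 kg/m³

ρ = (dP/dz)/g = 27.4 MPa/km / 9.81 m/s² = 27400 Pa/m / 9.81 m/s² = 2793.1 kg/m³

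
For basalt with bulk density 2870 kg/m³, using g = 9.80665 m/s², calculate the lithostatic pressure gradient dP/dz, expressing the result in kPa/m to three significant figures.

dP/dz = ρg = 2870 kg/m³ × 9.80665 m/s² = 28145 Pa/m
= 28145 Pa/m × (1 kPa/m / 1000.0 Pa/m) = 28.145 kPa/m

28.1 kPa/m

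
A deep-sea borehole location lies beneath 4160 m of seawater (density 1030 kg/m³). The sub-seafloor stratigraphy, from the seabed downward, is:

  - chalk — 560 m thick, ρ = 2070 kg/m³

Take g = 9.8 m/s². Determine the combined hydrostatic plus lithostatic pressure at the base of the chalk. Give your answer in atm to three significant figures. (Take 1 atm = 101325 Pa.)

527 atm

seawater: 1030 kg/m³ × 9.8 m/s² × 4160 m = 4.199×10^7 Pa = 414.4 atm
chalk: 2070 kg/m³ × 9.8 m/s² × 560 m = 1.136×10^7 Pa = 112.1 atm
Total = 414.4 + 112.1 = 526.54 atm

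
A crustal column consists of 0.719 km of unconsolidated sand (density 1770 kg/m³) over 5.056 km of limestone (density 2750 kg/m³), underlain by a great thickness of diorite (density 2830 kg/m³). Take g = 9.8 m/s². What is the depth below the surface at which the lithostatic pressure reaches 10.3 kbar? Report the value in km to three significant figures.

Pressure at base of upper layers: 1770×9.8×719 + 2750×9.8×5056 = 1.487×10^8 Pa = 1.487 kbar
Remaining pressure to be supplied by diorite: 1.030×10^9 − 1.487×10^8 = 8.813×10^8 Pa
Additional depth in diorite = 8.813×10^8 Pa / (2830 kg/m³ × 9.8 m/s²) = 31776 m
Total depth = 5775 m + 31776 m = 37551 m
= 37.551 km

37.6 km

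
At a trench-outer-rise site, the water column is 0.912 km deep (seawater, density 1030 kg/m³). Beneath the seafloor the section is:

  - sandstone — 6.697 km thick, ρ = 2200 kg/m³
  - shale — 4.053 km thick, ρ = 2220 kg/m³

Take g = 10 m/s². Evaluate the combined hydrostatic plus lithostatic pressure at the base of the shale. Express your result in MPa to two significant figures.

250 MPa

seawater: 1030 kg/m³ × 10 m/s² × 912 m = 9.394×10^6 Pa = 9.394 MPa
sandstone: 2200 kg/m³ × 10 m/s² × 6697 m = 1.473×10^8 Pa = 147.3 MPa
shale: 2220 kg/m³ × 10 m/s² × 4053 m = 8.998×10^7 Pa = 89.98 MPa
Total = 9.394 + 147.3 + 89.98 = 246.70 MPa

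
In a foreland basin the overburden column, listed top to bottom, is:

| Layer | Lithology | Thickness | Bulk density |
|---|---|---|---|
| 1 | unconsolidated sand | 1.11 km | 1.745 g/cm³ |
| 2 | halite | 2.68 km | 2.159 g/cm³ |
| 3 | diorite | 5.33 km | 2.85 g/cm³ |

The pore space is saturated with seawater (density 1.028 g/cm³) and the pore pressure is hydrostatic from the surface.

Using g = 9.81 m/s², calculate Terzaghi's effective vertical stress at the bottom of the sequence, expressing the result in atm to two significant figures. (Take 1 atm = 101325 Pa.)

1300 atm

Overburden (lithostatic) stress σ_v:
unconsolidated sand: 1745 kg/m³ × 9.81 m/s² × 1110 m = 1.900×10^7 Pa = 19.00 MPa
halite: 2159 kg/m³ × 9.81 m/s² × 2680 m = 5.676×10^7 Pa = 56.76 MPa
diorite: 2850 kg/m³ × 9.81 m/s² × 5330 m = 1.490×10^8 Pa = 149.0 MPa
Total = 19.00 + 56.76 + 149.0 = 224.78 MPa
Pore pressure P_p = 1028 kg/m³ × 9.81 m/s² × 9120 m = 9.197×10^7 Pa = 91.97 MPa
Effective stress σ' = σ_v − P_p = 224.8 − 91.97 = 132.81 MPa = 1310.7 atm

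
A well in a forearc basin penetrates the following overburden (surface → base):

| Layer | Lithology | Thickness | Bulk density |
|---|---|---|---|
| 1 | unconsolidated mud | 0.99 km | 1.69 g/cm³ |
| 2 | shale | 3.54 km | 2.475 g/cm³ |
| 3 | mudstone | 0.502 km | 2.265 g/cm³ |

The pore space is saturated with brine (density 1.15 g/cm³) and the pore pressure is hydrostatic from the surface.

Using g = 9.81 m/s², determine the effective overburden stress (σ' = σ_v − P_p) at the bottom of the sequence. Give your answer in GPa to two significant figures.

Overburden (lithostatic) stress σ_v:
unconsolidated mud: 1690 kg/m³ × 9.81 m/s² × 990 m = 1.641×10^7 Pa = 16.41 MPa
shale: 2475 kg/m³ × 9.81 m/s² × 3540 m = 8.595×10^7 Pa = 85.95 MPa
mudstone: 2265 kg/m³ × 9.81 m/s² × 502 m = 1.115×10^7 Pa = 11.15 MPa
Total = 16.41 + 85.95 + 11.15 = 113.52 MPa
Pore pressure P_p = 1150 kg/m³ × 9.81 m/s² × 5032 m = 5.677×10^7 Pa = 56.77 MPa
Effective stress σ' = σ_v − P_p = 113.5 − 56.77 = 56.749 MPa = 0.056749 GPa

0.057 GPa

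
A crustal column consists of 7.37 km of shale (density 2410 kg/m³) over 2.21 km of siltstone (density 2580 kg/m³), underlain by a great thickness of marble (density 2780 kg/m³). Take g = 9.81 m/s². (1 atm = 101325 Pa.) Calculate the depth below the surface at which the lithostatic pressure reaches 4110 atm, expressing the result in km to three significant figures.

Pressure at base of upper layers: 2410×9.81×7370 + 2580×9.81×2210 = 2.302×10^8 Pa = 2272 atm
Remaining pressure to be supplied by marble: 4.164×10^8 − 2.302×10^8 = 1.863×10^8 Pa
Additional depth in marble = 1.863×10^8 Pa / (2780 kg/m³ × 9.81 m/s²) = 6830.1 m
Total depth = 9580 m + 6830.1 m = 16410 m
= 16.410 km

16.4 km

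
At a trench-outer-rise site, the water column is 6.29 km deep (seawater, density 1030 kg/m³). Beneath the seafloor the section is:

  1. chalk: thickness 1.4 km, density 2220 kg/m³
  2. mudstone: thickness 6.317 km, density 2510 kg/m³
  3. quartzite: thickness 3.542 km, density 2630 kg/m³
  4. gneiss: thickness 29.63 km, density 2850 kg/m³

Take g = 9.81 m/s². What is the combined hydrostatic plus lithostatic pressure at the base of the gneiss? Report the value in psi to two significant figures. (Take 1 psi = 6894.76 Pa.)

170000 psi

seawater: 1030 kg/m³ × 9.81 m/s² × 6290 m = 6.356×10^7 Pa = 9218 psi
chalk: 2220 kg/m³ × 9.81 m/s² × 1400 m = 3.049×10^7 Pa = 4422 psi
mudstone: 2510 kg/m³ × 9.81 m/s² × 6317 m = 1.555×10^8 Pa = 22560 psi
quartzite: 2630 kg/m³ × 9.81 m/s² × 3542 m = 9.138×10^7 Pa = 13254 psi
gneiss: 2850 kg/m³ × 9.81 m/s² × 29630 m = 8.284×10^8 Pa = 1.202×10^5 psi
Total = 9218 + 4422 + 22560 + 13254 + 1.202×10^5 = 1.6960×10^5 psi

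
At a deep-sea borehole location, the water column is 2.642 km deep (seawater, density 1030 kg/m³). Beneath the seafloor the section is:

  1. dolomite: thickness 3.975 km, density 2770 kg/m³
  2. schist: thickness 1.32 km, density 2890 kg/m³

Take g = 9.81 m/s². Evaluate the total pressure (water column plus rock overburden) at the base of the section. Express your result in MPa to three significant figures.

172 MPa

seawater: 1030 kg/m³ × 9.81 m/s² × 2642 m = 2.670×10^7 Pa = 26.70 MPa
dolomite: 2770 kg/m³ × 9.81 m/s² × 3975 m = 1.080×10^8 Pa = 108.0 MPa
schist: 2890 kg/m³ × 9.81 m/s² × 1320 m = 3.742×10^7 Pa = 37.42 MPa
Total = 26.70 + 108.0 + 37.42 = 172.13 MPa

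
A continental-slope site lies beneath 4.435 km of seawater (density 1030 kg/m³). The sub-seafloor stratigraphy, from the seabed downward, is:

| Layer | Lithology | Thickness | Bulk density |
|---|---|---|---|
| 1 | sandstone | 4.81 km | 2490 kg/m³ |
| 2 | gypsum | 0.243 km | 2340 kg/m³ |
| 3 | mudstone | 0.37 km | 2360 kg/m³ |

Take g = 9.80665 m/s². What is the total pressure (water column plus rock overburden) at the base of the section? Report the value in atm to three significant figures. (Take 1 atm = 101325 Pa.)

1740 atm

seawater: 1030 kg/m³ × 9.80665 m/s² × 4435 m = 4.480×10^7 Pa = 442.1 atm
sandstone: 2490 kg/m³ × 9.80665 m/s² × 4810 m = 1.175×10^8 Pa = 1159 atm
gypsum: 2340 kg/m³ × 9.80665 m/s² × 243 m = 5.576×10^6 Pa = 55.03 atm
mudstone: 2360 kg/m³ × 9.80665 m/s² × 370 m = 8.563×10^6 Pa = 84.51 atm
Total = 442.1 + 1159 + 55.03 + 84.51 = 1740.8 atm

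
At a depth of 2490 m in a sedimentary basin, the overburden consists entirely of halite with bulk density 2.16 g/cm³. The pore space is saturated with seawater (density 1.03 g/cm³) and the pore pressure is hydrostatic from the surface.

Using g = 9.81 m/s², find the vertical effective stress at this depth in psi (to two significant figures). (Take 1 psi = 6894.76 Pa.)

4000 psi

Overburden (lithostatic) stress σ_v:
halite: 2160 kg/m³ × 9.81 m/s² × 2490 m = 5.276×10^7 Pa = 52.76 MPa
Pore pressure P_p = 1030 kg/m³ × 9.81 m/s² × 2490 m = 2.516×10^7 Pa = 25.16 MPa
Effective stress σ' = σ_v − P_p = 52.76 − 25.16 = 27.602 MPa = 4003.4 psi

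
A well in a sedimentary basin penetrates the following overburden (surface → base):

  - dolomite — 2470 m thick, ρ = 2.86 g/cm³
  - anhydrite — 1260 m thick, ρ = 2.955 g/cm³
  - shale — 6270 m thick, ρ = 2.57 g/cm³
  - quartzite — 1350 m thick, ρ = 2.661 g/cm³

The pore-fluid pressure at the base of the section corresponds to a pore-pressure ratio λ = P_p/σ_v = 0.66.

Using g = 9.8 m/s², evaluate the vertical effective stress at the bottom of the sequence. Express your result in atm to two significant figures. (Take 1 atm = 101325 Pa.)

Overburden (lithostatic) stress σ_v:
dolomite: 2860 kg/m³ × 9.8 m/s² × 2470 m = 6.923×10^7 Pa = 69.23 MPa
anhydrite: 2955 kg/m³ × 9.8 m/s² × 1260 m = 3.649×10^7 Pa = 36.49 MPa
shale: 2570 kg/m³ × 9.8 m/s² × 6270 m = 1.579×10^8 Pa = 157.9 MPa
quartzite: 2661 kg/m³ × 9.8 m/s² × 1350 m = 3.521×10^7 Pa = 35.21 MPa
Total = 69.23 + 36.49 + 157.9 + 35.21 = 298.84 MPa
Pore pressure P_p = λ·σ_v = 0.66 × 298.8 MPa = 197.2 MPa
Effective stress σ' = σ_v − P_p = 298.8 − 197.2 = 101.61 MPa = 1002.8 atm

1000 atm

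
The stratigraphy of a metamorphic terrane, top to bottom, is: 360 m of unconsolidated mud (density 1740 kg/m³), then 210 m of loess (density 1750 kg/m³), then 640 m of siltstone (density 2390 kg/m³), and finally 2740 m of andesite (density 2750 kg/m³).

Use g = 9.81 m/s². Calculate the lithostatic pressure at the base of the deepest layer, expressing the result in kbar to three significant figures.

0.987 kbar

unconsolidated mud: 1740 kg/m³ × 9.81 m/s² × 360 m = 6.145×10^6 Pa = 0.06145 kbar
loess: 1750 kg/m³ × 9.81 m/s² × 210 m = 3.605×10^6 Pa = 0.03605 kbar
siltstone: 2390 kg/m³ × 9.81 m/s² × 640 m = 1.501×10^7 Pa = 0.1501 kbar
andesite: 2750 kg/m³ × 9.81 m/s² × 2740 m = 7.392×10^7 Pa = 0.7392 kbar
Total = 0.06145 + 0.03605 + 0.1501 + 0.7392 = 0.98674 kbar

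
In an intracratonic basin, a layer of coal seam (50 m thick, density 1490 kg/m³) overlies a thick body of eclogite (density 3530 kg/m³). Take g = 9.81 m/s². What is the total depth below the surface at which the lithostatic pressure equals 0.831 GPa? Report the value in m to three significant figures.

24000 m

Pressure at base of upper layers: 1490×9.81×50 = 7.308×10^5 Pa = 7.308×10^-4 GPa
Remaining pressure to be supplied by eclogite: 8.310×10^8 − 7.308×10^5 = 8.303×10^8 Pa
Additional depth in eclogite = 8.303×10^8 Pa / (3530 kg/m³ × 9.81 m/s²) = 23976 m
Total depth = 50 m + 23976 m = 24026 m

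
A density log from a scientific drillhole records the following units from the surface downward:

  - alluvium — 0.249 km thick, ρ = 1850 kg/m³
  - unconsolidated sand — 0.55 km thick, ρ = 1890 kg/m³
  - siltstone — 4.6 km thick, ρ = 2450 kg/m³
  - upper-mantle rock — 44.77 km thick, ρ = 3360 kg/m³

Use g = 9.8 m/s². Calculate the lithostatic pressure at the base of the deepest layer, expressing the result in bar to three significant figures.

16000 bar

alluvium: 1850 kg/m³ × 9.8 m/s² × 249 m = 4.514×10^6 Pa = 45.14 bar
unconsolidated sand: 1890 kg/m³ × 9.8 m/s² × 550 m = 1.019×10^7 Pa = 101.9 bar
siltstone: 2450 kg/m³ × 9.8 m/s² × 4600 m = 1.104×10^8 Pa = 1104 bar
upper-mantle rock: 3360 kg/m³ × 9.8 m/s² × 44770 m = 1.474×10^9 Pa = 14742 bar
Total = 45.14 + 101.9 + 1104 + 14742 = 15993 bar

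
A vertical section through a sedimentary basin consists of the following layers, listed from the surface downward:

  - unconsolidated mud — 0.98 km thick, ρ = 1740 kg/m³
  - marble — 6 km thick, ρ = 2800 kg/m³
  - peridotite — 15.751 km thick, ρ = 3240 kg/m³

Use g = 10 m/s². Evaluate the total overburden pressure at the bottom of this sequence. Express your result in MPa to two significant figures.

700 MPa

unconsolidated mud: 1740 kg/m³ × 10 m/s² × 980 m = 1.705×10^7 Pa = 17.05 MPa
marble: 2800 kg/m³ × 10 m/s² × 6000 m = 1.680×10^8 Pa = 168.0 MPa
peridotite: 3240 kg/m³ × 10 m/s² × 15751 m = 5.103×10^8 Pa = 510.3 MPa
Total = 17.05 + 168.0 + 510.3 = 695.38 MPa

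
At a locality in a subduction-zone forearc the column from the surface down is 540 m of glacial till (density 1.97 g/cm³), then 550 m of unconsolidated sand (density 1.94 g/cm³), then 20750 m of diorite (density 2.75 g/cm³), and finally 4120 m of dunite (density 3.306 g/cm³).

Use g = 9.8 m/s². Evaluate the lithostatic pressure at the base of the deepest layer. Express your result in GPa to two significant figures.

0.71 GPa

glacial till: 1970 kg/m³ × 9.8 m/s² × 540 m = 1.043×10^7 Pa = 0.01043 GPa
unconsolidated sand: 1940 kg/m³ × 9.8 m/s² × 550 m = 1.046×10^7 Pa = 0.01046 GPa
diorite: 2750 kg/m³ × 9.8 m/s² × 20750 m = 5.592×10^8 Pa = 0.5592 GPa
dunite: 3306 kg/m³ × 9.8 m/s² × 4120 m = 1.335×10^8 Pa = 0.1335 GPa
Total = 0.01043 + 0.01046 + 0.5592 + 0.1335 = 0.71358 GPa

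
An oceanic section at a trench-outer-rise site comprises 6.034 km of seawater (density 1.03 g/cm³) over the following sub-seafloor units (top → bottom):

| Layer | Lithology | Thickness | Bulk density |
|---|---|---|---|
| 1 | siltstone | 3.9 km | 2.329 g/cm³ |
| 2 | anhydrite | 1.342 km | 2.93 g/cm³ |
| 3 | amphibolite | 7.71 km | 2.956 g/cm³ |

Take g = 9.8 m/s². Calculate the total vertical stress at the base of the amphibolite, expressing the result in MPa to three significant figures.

seawater: 1030 kg/m³ × 9.8 m/s² × 6034 m = 6.091×10^7 Pa = 60.91 MPa
siltstone: 2329 kg/m³ × 9.8 m/s² × 3900 m = 8.901×10^7 Pa = 89.01 MPa
anhydrite: 2930 kg/m³ × 9.8 m/s² × 1342 m = 3.853×10^7 Pa = 38.53 MPa
amphibolite: 2956 kg/m³ × 9.8 m/s² × 7710 m = 2.233×10^8 Pa = 223.3 MPa
Total = 60.91 + 89.01 + 38.53 + 223.3 = 411.81 MPa

412 MPa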